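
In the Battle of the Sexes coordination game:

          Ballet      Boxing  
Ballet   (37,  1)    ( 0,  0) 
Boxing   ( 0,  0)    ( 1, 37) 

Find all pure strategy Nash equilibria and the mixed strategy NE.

Pure NE: (Ballet, Ballet) and (Boxing, Boxing); Mixed NE: p = 0.9737, q = 0.0263

Work:
Check pure NE:
(Ballet, Ballet): (37, 1) - no unilateral deviation beneficial
(Boxing, Boxing): (1, 37) - no unilateral deviation beneficial
Mixed NE: P1 plays Ballet with p = 0.9737, P2 plays Ballet with q = 0.0263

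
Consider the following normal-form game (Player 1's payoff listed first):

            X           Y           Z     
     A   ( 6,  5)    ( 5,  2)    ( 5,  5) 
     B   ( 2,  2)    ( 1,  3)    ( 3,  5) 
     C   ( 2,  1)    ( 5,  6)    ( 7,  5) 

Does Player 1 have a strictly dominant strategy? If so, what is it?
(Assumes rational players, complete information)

No strictly dominant strategy exists for Player 1

Work:
A strategy strictly dominates another if it gives a strictly higher payoff against every opponent action. Compare each pair of P1's strategies column-by-column:
  A vs B: [6 vs 2, 5 vs 1, 5 vs 3] → A strictly dominates B
  A vs C: [6 vs 2, 5 vs 5, 5 vs 7] → A does not strictly dominate C (column Y: 5 ≤ 5)
  B vs A: [2 vs 6, 1 vs 5, 3 vs 5] → B does not strictly dominate A (column X: 2 ≤ 6)
  B vs C: [2 vs 2, 1 vs 5, 3 vs 7] → B does not strictly dominate C (column X: 2 ≤ 2)
  C vs A: [2 vs 6, 5 vs 5, 7 vs 5] → C does not strictly dominate A (column X: 2 ≤ 6)
  C vs B: [2 vs 2, 5 vs 1, 7 vs 3] → C does not strictly dominate B (column X: 2 ≤ 2)
No single strategy strictly dominates all others → no strictly dominant strategy.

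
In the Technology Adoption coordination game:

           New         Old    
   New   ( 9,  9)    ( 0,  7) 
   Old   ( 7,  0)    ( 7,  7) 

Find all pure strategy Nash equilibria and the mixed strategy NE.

Pure NE: (New, New) and (Old, Old); Mixed NE: p = 0.7778, q = 0.7778

Work:
Check pure NE:
(New, New): (9, 9) - no unilateral deviation beneficial
(Old, Old): (7, 7) - no unilateral deviation beneficial
Mixed NE: P1 plays New with p = 0.7778, P2 plays New with q = 0.7778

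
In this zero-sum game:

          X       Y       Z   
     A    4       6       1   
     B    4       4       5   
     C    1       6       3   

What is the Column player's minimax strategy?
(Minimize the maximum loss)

Column should play X, value = 4

Work:
Column player minimizes Row's maximum payoff:
Column X: max payoff to Row = 4
Column Y: max payoff to Row = 6
Column Z: max payoff to Row = 5
Minimum is 4, achieved by column X.
Minimax strategy: X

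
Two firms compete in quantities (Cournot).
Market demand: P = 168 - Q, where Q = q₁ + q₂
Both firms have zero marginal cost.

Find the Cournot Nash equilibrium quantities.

q₁* = q₂* = 56.0; P* = 56.0

Work:
Profit: π_i = P·q_i = (a - q_i - q_j)·q_i
FOC: ∂π_i/∂q_i = a - 2q_i - q_j = 0
Reaction function: q_i = (168 - q_j)/2
Symmetry: q* = 168/3 = 56.0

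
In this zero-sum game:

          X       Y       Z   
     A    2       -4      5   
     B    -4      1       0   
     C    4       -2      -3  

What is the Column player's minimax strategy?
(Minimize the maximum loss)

Column should play Y, value = 1

Work:
Column player minimizes Row's maximum payoff:
Column X: max payoff to Row = 4
Column Y: max payoff to Row = 1
Column Z: max payoff to Row = 5
Minimum is 1, achieved by column Y.
Minimax strategy: Y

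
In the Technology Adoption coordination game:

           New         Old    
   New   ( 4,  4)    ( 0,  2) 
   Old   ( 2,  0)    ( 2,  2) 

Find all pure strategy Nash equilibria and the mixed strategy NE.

Pure NE: (New, New) and (Old, Old); Mixed NE: p = 0.5, q = 0.5

Work:
Check pure NE:
(New, New): (4, 4) - no unilateral deviation beneficial
(Old, Old): (2, 2) - no unilateral deviation beneficial
Mixed NE: P1 plays New with p = 0.5, P2 plays New with q = 0.5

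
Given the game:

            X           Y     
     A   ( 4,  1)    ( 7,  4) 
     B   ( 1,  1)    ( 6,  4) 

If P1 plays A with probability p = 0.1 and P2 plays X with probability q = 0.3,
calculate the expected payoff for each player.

E[P1] = 4.66, E[P2] = 3.1

Work:
E[P1] = p·q·π₁(A,X) + p·(1-q)·π₁(A,Y) + (1-p)·q·π₁(B,X) + (1-p)·(1-q)·π₁(B,Y)
= 0.1·0.3·4 + 0.1·0.7·7 + 0.9·0.3·1 + 0.9·0.7·6
= 4.66

E[P2] = 3.1 (similar calculation)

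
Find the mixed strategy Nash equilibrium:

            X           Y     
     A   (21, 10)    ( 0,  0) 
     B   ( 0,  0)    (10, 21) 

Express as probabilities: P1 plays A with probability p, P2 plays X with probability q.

p = 0.6774, q = 0.3226

Work:
Find probabilities that make opponent indifferent:
P2 chooses q to make P1 indifferent between A and B
P1 chooses p to make P2 indifferent between X and Y
Mixed NE: P1 plays (A: 0.6774, B: 0.3226), P2 plays (X: 0.3226, Y: 0.6774)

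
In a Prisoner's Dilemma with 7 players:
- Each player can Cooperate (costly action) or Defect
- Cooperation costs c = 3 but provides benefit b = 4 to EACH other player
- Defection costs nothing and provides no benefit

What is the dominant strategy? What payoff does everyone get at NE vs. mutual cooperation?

Dominant: Defect; NE payoff = 0; Coop payoff = 21

Work:
Defect dominates (saves cost c = 3, benefit to others is external)
NE: All defect → everyone gets 0
If all cooperate: each receives (6)×4 - 3 = 21
Social dilemma: 21 > 0 but NE gives 0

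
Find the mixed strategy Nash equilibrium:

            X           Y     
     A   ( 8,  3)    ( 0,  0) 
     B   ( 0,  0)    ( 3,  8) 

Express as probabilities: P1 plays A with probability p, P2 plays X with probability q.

p = 0.7273, q = 0.2727

Work:
Find probabilities that make opponent indifferent:
P2 chooses q to make P1 indifferent between A and B
P1 chooses p to make P2 indifferent between X and Y
Mixed NE: P1 plays (A: 0.7273, B: 0.2727), P2 plays (X: 0.2727, Y: 0.7273)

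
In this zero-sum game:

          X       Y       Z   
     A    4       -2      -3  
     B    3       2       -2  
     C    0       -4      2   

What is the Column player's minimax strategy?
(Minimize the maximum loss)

Column should play Y or Z (all achieve the minimum), value = 2

Work:
Column player minimizes Row's maximum payoff:
Column X: max payoff to Row = 4
Column Y: max payoff to Row = 2
Column Z: max payoff to Row = 2
Minimum is 2, achieved by columns Y, Z (tied).
Each of Y or Z is a minimax strategy.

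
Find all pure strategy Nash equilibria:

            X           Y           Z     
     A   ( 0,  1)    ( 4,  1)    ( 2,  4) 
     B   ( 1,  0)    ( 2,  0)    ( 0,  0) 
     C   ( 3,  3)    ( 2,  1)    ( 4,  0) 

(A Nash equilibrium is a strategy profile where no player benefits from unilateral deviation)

Nash equilibrium: (C, X)

Work:
Best responses:
  P1 vs X: payoffs [0, 1, 3] → best response C (payoff 3)
  P1 vs Y: payoffs [4, 2, 2] → best response A (payoff 4)
  P1 vs Z: payoffs [2, 0, 4] → best response C (payoff 4)
  P2 vs A: payoffs [1, 1, 4] → best response Z (payoff 4)
  P2 vs B: payoffs [0, 0, 0] → best response X/Y/Z (payoff 0)
  P2 vs C: payoffs [3, 1, 0] → best response X (payoff 3)
Mutual best responses: (C,X) → Nash equilibria.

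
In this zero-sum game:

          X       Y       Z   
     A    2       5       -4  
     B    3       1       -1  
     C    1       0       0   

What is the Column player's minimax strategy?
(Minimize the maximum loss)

Column should play Z, value = 0

Work:
Column player minimizes Row's maximum payoff:
Column X: max payoff to Row = 3
Column Y: max payoff to Row = 5
Column Z: max payoff to Row = 0
Minimum is 0, achieved by column Z.
Minimax strategy: Z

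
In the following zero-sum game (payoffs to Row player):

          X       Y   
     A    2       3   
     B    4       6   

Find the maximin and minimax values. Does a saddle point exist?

Maximin = 4, Minimax = 4, Saddle: True

Work:
Row minimums: [2, 4] → maximin = 4
Column maximums: [4, 6] → minimax = 4
Saddle point exists! Game value = 4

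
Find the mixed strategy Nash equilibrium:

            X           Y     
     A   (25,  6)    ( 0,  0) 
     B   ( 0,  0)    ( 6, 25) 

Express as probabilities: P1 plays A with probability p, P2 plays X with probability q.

p = 0.8065, q = 0.1935

Work:
Find probabilities that make opponent indifferent:
P2 chooses q to make P1 indifferent between A and B
P1 chooses p to make P2 indifferent between X and Y
Mixed NE: P1 plays (A: 0.8065, B: 0.1935), P2 plays (X: 0.1935, Y: 0.8065)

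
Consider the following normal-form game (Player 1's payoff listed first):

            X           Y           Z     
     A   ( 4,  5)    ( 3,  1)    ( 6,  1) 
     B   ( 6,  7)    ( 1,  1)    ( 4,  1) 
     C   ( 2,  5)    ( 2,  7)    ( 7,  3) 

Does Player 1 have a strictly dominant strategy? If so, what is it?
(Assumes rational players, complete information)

No strictly dominant strategy exists for Player 1

Work:
A strategy strictly dominates another if it gives a strictly higher payoff against every opponent action. Compare each pair of P1's strategies column-by-column:
  A vs B: [4 vs 6, 3 vs 1, 6 vs 4] → A does not strictly dominate B (column X: 4 ≤ 6)
  A vs C: [4 vs 2, 3 vs 2, 6 vs 7] → A does not strictly dominate C (column Z: 6 ≤ 7)
  B vs A: [6 vs 4, 1 vs 3, 4 vs 6] → B does not strictly dominate A (column Y: 1 ≤ 3)
  B vs C: [6 vs 2, 1 vs 2, 4 vs 7] → B does not strictly dominate C (column Y: 1 ≤ 2)
  C vs A: [2 vs 4, 2 vs 3, 7 vs 6] → C does not strictly dominate A (column X: 2 ≤ 4)
  C vs B: [2 vs 6, 2 vs 1, 7 vs 4] → C does not strictly dominate B (column X: 2 ≤ 6)
No single strategy strictly dominates all others → no strictly dominant strategy.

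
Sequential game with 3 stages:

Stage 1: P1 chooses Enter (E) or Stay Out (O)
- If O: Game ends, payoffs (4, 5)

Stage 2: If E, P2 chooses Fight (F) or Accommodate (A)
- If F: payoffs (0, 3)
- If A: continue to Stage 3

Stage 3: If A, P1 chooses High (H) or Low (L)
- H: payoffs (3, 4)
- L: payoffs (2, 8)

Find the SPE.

SPE: (O, A, H); Outcome (4, 5)

Work:
Stage 3: P1 chooses H (3 vs 2)
Stage 2: P2: F->3, A->4 (anticipating H). Choose A
Stage 1: P1: O->4, E->3 (anticipating A, H). Choose O
SPE path: O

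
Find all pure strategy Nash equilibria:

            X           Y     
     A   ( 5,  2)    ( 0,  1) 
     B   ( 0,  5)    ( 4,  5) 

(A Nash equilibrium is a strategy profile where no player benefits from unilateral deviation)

Nash equilibrium: (A, X), (B, Y)

Work:
Best responses:
  P1 vs X: payoffs [5, 0] → best response A (payoff 5)
  P1 vs Y: payoffs [0, 4] → best response B (payoff 4)
  P2 vs A: payoffs [2, 1] → best response X (payoff 2)
  P2 vs B: payoffs [5, 5] → best response X/Y (payoff 5)
Mutual best responses: (A,X), (B,Y) → Nash equilibria.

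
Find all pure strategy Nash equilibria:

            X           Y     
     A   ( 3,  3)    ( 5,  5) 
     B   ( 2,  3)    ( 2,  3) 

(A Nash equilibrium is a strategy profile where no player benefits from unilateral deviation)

Nash equilibrium: (A, Y)

Work:
Best responses:
  P1 vs X: payoffs [3, 2] → best response A (payoff 3)
  P1 vs Y: payoffs [5, 2] → best response A (payoff 5)
  P2 vs A: payoffs [3, 5] → best response Y (payoff 5)
  P2 vs B: payoffs [3, 3] → best response X/Y (payoff 3)
Mutual best responses: (A,Y) → Nash equilibria.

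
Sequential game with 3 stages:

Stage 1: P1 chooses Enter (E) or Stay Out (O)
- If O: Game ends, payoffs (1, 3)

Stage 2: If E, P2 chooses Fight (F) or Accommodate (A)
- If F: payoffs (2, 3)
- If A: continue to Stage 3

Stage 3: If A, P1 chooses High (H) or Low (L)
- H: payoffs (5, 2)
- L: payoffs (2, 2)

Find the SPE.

SPE: (E, F, H); Outcome (2, 3)

Work:
Stage 3: P1 chooses H (5 vs 2)
Stage 2: P2: F->3, A->2 (anticipating H). Choose F
Stage 1: P1: O->1, E->2 (anticipating F, H). Choose E
SPE path: E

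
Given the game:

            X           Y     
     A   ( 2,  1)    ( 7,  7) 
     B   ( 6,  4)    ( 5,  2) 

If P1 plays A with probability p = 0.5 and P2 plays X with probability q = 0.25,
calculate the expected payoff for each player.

E[P1] = 5.5, E[P2] = 4.0

Work:
E[P1] = p·q·π₁(A,X) + p·(1-q)·π₁(A,Y) + (1-p)·q·π₁(B,X) + (1-p)·(1-q)·π₁(B,Y)
= 0.5·0.25·2 + 0.5·0.75·7 + 0.5·0.25·6 + 0.5·0.75·5
= 5.5

E[P2] = 4.0 (similar calculation)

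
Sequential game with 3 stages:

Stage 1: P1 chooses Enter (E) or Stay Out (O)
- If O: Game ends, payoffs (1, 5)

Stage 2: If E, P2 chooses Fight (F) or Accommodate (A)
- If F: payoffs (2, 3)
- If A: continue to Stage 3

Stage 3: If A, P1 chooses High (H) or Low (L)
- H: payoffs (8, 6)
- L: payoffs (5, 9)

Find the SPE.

SPE: (E, A, H); Outcome (8, 6)

Work:
Stage 3: P1 chooses H (8 vs 5)
Stage 2: P2: F->3, A->6 (anticipating H). Choose A
Stage 1: P1: O->1, E->8 (anticipating A, H). Choose E
SPE path: E -> A -> H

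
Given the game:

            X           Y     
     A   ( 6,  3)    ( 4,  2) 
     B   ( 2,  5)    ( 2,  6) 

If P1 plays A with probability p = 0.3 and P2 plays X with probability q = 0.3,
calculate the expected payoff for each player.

E[P1] = 2.78, E[P2] = 4.68

Work:
E[P1] = p·q·π₁(A,X) + p·(1-q)·π₁(A,Y) + (1-p)·q·π₁(B,X) + (1-p)·(1-q)·π₁(B,Y)
= 0.3·0.3·6 + 0.3·0.7·4 + 0.7·0.3·2 + 0.7·0.7·2
= 2.78

E[P2] = 4.68 (similar calculation)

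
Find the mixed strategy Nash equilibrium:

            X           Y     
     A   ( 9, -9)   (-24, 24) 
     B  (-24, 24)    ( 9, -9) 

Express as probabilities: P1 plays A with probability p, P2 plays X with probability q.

p = 0.5, q = 0.5

Work:
Find probabilities that make opponent indifferent:
P2 chooses q to make P1 indifferent between A and B
P1 chooses p to make P2 indifferent between X and Y
Mixed NE: P1 plays (A: 0.5, B: 0.5), P2 plays (X: 0.5, Y: 0.5)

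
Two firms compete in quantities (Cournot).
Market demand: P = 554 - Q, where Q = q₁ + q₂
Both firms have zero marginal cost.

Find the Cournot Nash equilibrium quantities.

q₁* = q₂* = 184.67; P* = 184.67

Work:
Profit: π_i = P·q_i = (a - q_i - q_j)·q_i
FOC: ∂π_i/∂q_i = a - 2q_i - q_j = 0
Reaction function: q_i = (554 - q_j)/2
Symmetry: q* = 554/3 = 184.67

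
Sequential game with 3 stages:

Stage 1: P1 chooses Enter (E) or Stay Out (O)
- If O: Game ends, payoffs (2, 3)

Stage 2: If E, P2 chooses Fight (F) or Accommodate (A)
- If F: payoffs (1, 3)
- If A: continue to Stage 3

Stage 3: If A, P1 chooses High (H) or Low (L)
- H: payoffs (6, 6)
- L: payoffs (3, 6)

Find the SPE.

SPE: (E, A, H); Outcome (6, 6)

Work:
Stage 3: P1 chooses H (6 vs 3)
Stage 2: P2: F->3, A->6 (anticipating H). Choose A
Stage 1: P1: O->2, E->6 (anticipating A, H). Choose E
SPE path: E -> A -> H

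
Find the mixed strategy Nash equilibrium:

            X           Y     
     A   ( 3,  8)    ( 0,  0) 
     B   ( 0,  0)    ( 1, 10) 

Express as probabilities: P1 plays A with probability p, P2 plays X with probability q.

p = 0.5556, q = 0.25

Work:
Find probabilities that make opponent indifferent:
P2 chooses q to make P1 indifferent between A and B
P1 chooses p to make P2 indifferent between X and Y
Mixed NE: P1 plays (A: 0.5556, B: 0.4444), P2 plays (X: 0.25, Y: 0.75)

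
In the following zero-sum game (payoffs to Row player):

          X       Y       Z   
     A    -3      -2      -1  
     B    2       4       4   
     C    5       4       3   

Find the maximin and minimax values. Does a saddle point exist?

Maximin = 3, Minimax = 4, Saddle: False

Work:
Row minimums: [-3, 2, 3] → maximin = 3
Column maximums: [5, 4, 4] → minimax = 4
No saddle point (maximin ≠ minimax). Mixed strategy needed.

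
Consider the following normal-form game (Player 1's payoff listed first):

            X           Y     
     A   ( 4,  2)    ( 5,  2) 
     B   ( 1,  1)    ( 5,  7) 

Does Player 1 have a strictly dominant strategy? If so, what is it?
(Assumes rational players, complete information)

No strictly dominant strategy exists for Player 1

Work:
A strategy strictly dominates another if it gives a strictly higher payoff against every opponent action. Compare each pair of P1's strategies column-by-column:
  A vs B: [4 vs 1, 5 vs 5] → A does not strictly dominate B (column Y: 5 ≤ 5)
  B vs A: [1 vs 4, 5 vs 5] → B does not strictly dominate A (column X: 1 ≤ 4)
No single strategy strictly dominates all others → no strictly dominant strategy.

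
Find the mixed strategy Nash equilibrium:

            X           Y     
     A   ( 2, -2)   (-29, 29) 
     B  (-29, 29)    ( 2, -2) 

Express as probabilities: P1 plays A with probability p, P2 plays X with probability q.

p = 0.5, q = 0.5

Work:
Find probabilities that make opponent indifferent:
P2 chooses q to make P1 indifferent between A and B
P1 chooses p to make P2 indifferent between X and Y
Mixed NE: P1 plays (A: 0.5, B: 0.5), P2 plays (X: 0.5, Y: 0.5)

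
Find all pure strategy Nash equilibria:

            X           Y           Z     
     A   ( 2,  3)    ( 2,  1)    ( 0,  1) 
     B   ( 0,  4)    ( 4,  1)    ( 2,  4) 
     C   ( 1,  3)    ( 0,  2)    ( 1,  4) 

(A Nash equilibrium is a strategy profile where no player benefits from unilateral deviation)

Nash equilibrium: (A, X), (B, Z)

Work:
Best responses:
  P1 vs X: payoffs [2, 0, 1] → best response A (payoff 2)
  P1 vs Y: payoffs [2, 4, 0] → best response B (payoff 4)
  P1 vs Z: payoffs [0, 2, 1] → best response B (payoff 2)
  P2 vs A: payoffs [3, 1, 1] → best response X (payoff 3)
  P2 vs B: payoffs [4, 1, 4] → best response X/Z (payoff 4)
  P2 vs C: payoffs [3, 2, 4] → best response Z (payoff 4)
Mutual best responses: (A,X), (B,Z) → Nash equilibria.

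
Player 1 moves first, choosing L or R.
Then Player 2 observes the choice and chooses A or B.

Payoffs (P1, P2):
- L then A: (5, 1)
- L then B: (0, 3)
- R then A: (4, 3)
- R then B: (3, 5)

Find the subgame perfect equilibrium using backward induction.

P1 plays R, P2 plays B after L and B after R; Payoff (3, 5)

Work:
Backward induction:
After L: P2 chooses B → P1 gets 0
After R: P2 chooses B → P1 gets 3
P1 chooses R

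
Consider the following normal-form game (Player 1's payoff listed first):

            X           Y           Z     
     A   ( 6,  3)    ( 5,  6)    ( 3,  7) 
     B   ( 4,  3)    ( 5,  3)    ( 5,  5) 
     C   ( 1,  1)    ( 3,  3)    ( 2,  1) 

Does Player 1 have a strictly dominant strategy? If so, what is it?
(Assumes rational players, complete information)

No strictly dominant strategy exists for Player 1

Work:
A strategy strictly dominates another if it gives a strictly higher payoff against every opponent action. Compare each pair of P1's strategies column-by-column:
  A vs B: [6 vs 4, 5 vs 5, 3 vs 5] → A does not strictly dominate B (column Y: 5 ≤ 5)
  A vs C: [6 vs 1, 5 vs 3, 3 vs 2] → A strictly dominates C
  B vs A: [4 vs 6, 5 vs 5, 5 vs 3] → B does not strictly dominate A (column X: 4 ≤ 6)
  B vs C: [4 vs 1, 5 vs 3, 5 vs 2] → B strictly dominates C
  C vs A: [1 vs 6, 3 vs 5, 2 vs 3] → C does not strictly dominate A (column X: 1 ≤ 6)
  C vs B: [1 vs 4, 3 vs 5, 2 vs 5] → C does not strictly dominate B (column X: 1 ≤ 4)
No single strategy strictly dominates all others → no strictly dominant strategy.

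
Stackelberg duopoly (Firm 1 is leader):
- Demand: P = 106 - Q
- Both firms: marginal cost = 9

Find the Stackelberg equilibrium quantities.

q₁* (leader) = 48.5, q₂* (follower) = 24.25

Work:
Follower's reaction: q₂ = (a - c - q₁)/2
Leader substitutes: π₁ = q₁·(a - q₁ - (a-c-q₁)/2 - c)
FOC: q₁* = (106 - 9)/2 = 48.50
Then: q₂* = (106 - 9 - 48.5)/2 = 24.25
Leader has first-mover advantage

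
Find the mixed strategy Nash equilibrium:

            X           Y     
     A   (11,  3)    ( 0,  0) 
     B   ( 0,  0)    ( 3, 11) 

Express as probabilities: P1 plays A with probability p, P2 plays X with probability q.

p = 0.7857, q = 0.2143

Work:
Find probabilities that make opponent indifferent:
P2 chooses q to make P1 indifferent between A and B
P1 chooses p to make P2 indifferent between X and Y
Mixed NE: P1 plays (A: 0.7857, B: 0.2143), P2 plays (X: 0.2143, Y: 0.7857)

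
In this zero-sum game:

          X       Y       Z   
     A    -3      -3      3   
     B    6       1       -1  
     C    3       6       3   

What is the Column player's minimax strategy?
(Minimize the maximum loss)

Column should play Z, value = 3

Work:
Column player minimizes Row's maximum payoff:
Column X: max payoff to Row = 6
Column Y: max payoff to Row = 6
Column Z: max payoff to Row = 3
Minimum is 3, achieved by column Z.
Minimax strategy: Z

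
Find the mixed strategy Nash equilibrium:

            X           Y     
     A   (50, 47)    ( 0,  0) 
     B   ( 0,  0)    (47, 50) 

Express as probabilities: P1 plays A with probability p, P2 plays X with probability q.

p = 0.5155, q = 0.4845

Work:
Find probabilities that make opponent indifferent:
P2 chooses q to make P1 indifferent between A and B
P1 chooses p to make P2 indifferent between X and Y
Mixed NE: P1 plays (A: 0.5155, B: 0.4845), P2 plays (X: 0.4845, Y: 0.5155)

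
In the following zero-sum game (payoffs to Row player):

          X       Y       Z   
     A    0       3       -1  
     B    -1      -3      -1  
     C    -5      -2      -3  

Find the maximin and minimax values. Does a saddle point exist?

Maximin = -1, Minimax = -1, Saddle: True

Work:
Row minimums: [-1, -3, -5] → maximin = -1
Column maximums: [0, 3, -1] → minimax = -1
Saddle point exists! Game value = -1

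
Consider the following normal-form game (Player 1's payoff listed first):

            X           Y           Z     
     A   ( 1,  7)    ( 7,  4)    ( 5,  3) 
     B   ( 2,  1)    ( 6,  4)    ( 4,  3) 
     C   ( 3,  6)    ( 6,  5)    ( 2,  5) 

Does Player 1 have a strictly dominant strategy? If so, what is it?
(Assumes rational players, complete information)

No strictly dominant strategy exists for Player 1

Work:
A strategy strictly dominates another if it gives a strictly higher payoff against every opponent action. Compare each pair of P1's strategies column-by-column:
  A vs B: [1 vs 2, 7 vs 6, 5 vs 4] → A does not strictly dominate B (column X: 1 ≤ 2)
  A vs C: [1 vs 3, 7 vs 6, 5 vs 2] → A does not strictly dominate C (column X: 1 ≤ 3)
  B vs A: [2 vs 1, 6 vs 7, 4 vs 5] → B does not strictly dominate A (column Y: 6 ≤ 7)
  B vs C: [2 vs 3, 6 vs 6, 4 vs 2] → B does not strictly dominate C (column X: 2 ≤ 3)
  C vs A: [3 vs 1, 6 vs 7, 2 vs 5] → C does not strictly dominate A (column Y: 6 ≤ 7)
  C vs B: [3 vs 2, 6 vs 6, 2 vs 4] → C does not strictly dominate B (column Y: 6 ≤ 6)
No single strategy strictly dominates all others → no strictly dominant strategy.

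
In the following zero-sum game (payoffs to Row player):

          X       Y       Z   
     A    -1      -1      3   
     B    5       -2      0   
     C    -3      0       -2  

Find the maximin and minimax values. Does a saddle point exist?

Maximin = -1, Minimax = 0, Saddle: False

Work:
Row minimums: [-1, -2, -3] → maximin = -1
Column maximums: [5, 0, 3] → minimax = 0
No saddle point (maximin ≠ minimax). Mixed strategy needed.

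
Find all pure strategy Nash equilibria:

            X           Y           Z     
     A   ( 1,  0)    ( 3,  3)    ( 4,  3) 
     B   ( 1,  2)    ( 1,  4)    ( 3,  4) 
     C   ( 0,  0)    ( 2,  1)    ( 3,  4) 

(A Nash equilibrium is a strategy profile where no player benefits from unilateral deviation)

Nash equilibrium: (A, Y), (A, Z)

Work:
Best responses:
  P1 vs X: payoffs [1, 1, 0] → best response A/B (payoff 1)
  P1 vs Y: payoffs [3, 1, 2] → best response A (payoff 3)
  P1 vs Z: payoffs [4, 3, 3] → best response A (payoff 4)
  P2 vs A: payoffs [0, 3, 3] → best response Y/Z (payoff 3)
  P2 vs B: payoffs [2, 4, 4] → best response Y/Z (payoff 4)
  P2 vs C: payoffs [0, 1, 4] → best response Z (payoff 4)
Mutual best responses: (A,Y), (A,Z) → Nash equilibria.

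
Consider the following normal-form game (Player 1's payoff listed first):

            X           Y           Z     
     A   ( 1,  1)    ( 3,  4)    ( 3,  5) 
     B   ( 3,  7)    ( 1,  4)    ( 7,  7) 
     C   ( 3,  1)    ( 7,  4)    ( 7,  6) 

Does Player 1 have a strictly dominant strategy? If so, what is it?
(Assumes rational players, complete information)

No strictly dominant strategy exists for Player 1

Work:
A strategy strictly dominates another if it gives a strictly higher payoff against every opponent action. Compare each pair of P1's strategies column-by-column:
  A vs B: [1 vs 3, 3 vs 1, 3 vs 7] → A does not strictly dominate B (column X: 1 ≤ 3)
  A vs C: [1 vs 3, 3 vs 7, 3 vs 7] → A does not strictly dominate C (column X: 1 ≤ 3)
  B vs A: [3 vs 1, 1 vs 3, 7 vs 3] → B does not strictly dominate A (column Y: 1 ≤ 3)
  B vs C: [3 vs 3, 1 vs 7, 7 vs 7] → B does not strictly dominate C (column X: 3 ≤ 3)
  C vs A: [3 vs 1, 7 vs 3, 7 vs 3] → C strictly dominates A
  C vs B: [3 vs 3, 7 vs 1, 7 vs 7] → C does not strictly dominate B (column X: 3 ≤ 3)
No single strategy strictly dominates all others → no strictly dominant strategy.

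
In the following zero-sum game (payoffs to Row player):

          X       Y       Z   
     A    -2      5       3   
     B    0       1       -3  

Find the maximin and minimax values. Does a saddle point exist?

Maximin = -2, Minimax = 0, Saddle: False

Work:
Row minimums: [-2, -3] → maximin = -2
Column maximums: [0, 5, 3] → minimax = 0
No saddle point (maximin ≠ minimax). Mixed strategy needed.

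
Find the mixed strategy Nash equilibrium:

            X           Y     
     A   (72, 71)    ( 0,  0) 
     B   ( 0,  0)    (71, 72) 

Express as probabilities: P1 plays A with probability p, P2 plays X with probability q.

p = 0.5035, q = 0.4965

Work:
Find probabilities that make opponent indifferent:
P2 chooses q to make P1 indifferent between A and B
P1 chooses p to make P2 indifferent between X and Y
Mixed NE: P1 plays (A: 0.5035, B: 0.4965), P2 plays (X: 0.4965, Y: 0.5035)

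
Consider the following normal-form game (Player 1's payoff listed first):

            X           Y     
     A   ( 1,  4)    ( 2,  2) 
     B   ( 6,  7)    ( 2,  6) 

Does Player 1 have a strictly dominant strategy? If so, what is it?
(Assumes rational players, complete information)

No strictly dominant strategy exists for Player 1

Work:
A strategy strictly dominates another if it gives a strictly higher payoff against every opponent action. Compare each pair of P1's strategies column-by-column:
  A vs B: [1 vs 6, 2 vs 2] → A does not strictly dominate B (column X: 1 ≤ 6)
  B vs A: [6 vs 1, 2 vs 2] → B does not strictly dominate A (column Y: 2 ≤ 2)
No single strategy strictly dominates all others → no strictly dominant strategy.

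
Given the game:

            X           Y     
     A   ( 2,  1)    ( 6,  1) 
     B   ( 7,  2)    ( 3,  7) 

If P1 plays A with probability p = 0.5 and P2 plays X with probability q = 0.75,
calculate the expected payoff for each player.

E[P1] = 4.5, E[P2] = 2.125

Work:
E[P1] = p·q·π₁(A,X) + p·(1-q)·π₁(A,Y) + (1-p)·q·π₁(B,X) + (1-p)·(1-q)·π₁(B,Y)
= 0.5·0.75·2 + 0.5·0.25·6 + 0.5·0.75·7 + 0.5·0.25·3
= 4.5

E[P2] = 2.125 (similar calculation)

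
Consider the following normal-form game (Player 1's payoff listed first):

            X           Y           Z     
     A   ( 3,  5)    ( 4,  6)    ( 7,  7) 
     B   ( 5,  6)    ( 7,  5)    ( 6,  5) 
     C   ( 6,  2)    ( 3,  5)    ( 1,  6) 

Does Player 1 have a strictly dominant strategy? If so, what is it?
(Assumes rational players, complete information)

No strictly dominant strategy exists for Player 1

Work:
A strategy strictly dominates another if it gives a strictly higher payoff against every opponent action. Compare each pair of P1's strategies column-by-column:
  A vs B: [3 vs 5, 4 vs 7, 7 vs 6] → A does not strictly dominate B (column X: 3 ≤ 5)
  A vs C: [3 vs 6, 4 vs 3, 7 vs 1] → A does not strictly dominate C (column X: 3 ≤ 6)
  B vs A: [5 vs 3, 7 vs 4, 6 vs 7] → B does not strictly dominate A (column Z: 6 ≤ 7)
  B vs C: [5 vs 6, 7 vs 3, 6 vs 1] → B does not strictly dominate C (column X: 5 ≤ 6)
  C vs A: [6 vs 3, 3 vs 4, 1 vs 7] → C does not strictly dominate A (column Y: 3 ≤ 4)
  C vs B: [6 vs 5, 3 vs 7, 1 vs 6] → C does not strictly dominate B (column Y: 3 ≤ 7)
No single strategy strictly dominates all others → no strictly dominant strategy.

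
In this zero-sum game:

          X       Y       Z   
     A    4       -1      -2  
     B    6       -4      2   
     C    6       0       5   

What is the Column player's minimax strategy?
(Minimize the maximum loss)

Column should play Y, value = 0

Work:
Column player minimizes Row's maximum payoff:
Column X: max payoff to Row = 6
Column Y: max payoff to Row = 0
Column Z: max payoff to Row = 5
Minimum is 0, achieved by column Y.
Minimax strategy: Y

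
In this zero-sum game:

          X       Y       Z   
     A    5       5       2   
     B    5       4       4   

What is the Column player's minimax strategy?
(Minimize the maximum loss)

Column should play Z, value = 4

Work:
Column player minimizes Row's maximum payoff:
Column X: max payoff to Row = 5
Column Y: max payoff to Row = 5
Column Z: max payoff to Row = 4
Minimum is 4, achieved by column Z.
Minimax strategy: Z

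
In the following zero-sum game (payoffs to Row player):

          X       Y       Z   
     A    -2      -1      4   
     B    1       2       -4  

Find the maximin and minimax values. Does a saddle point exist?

Maximin = -2, Minimax = 1, Saddle: False

Work:
Row minimums: [-2, -4] → maximin = -2
Column maximums: [1, 2, 4] → minimax = 1
No saddle point (maximin ≠ minimax). Mixed strategy needed.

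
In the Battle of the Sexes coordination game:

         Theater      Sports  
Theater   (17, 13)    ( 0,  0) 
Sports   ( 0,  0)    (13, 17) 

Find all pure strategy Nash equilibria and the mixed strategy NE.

Pure NE: (Theater, Theater) and (Sports, Sports); Mixed NE: p = 0.5667, q = 0.4333

Work:
Check pure NE:
(Theater, Theater): (17, 13) - no unilateral deviation beneficial
(Sports, Sports): (13, 17) - no unilateral deviation beneficial
Mixed NE: P1 plays Theater with p = 0.5667, P2 plays Theater with q = 0.4333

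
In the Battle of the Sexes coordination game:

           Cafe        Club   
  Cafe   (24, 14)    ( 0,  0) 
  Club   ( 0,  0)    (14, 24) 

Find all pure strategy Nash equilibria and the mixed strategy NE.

Pure NE: (Cafe, Cafe) and (Club, Club); Mixed NE: p = 0.6316, q = 0.3684

Work:
Check pure NE:
(Cafe, Cafe): (24, 14) - no unilateral deviation beneficial
(Club, Club): (14, 24) - no unilateral deviation beneficial
Mixed NE: P1 plays Cafe with p = 0.6316, P2 plays Cafe with q = 0.3684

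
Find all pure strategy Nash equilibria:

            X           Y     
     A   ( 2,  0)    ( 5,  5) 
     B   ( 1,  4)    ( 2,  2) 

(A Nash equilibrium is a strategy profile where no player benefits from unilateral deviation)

Nash equilibrium: (A, Y)

Work:
Best responses:
  P1 vs X: payoffs [2, 1] → best response A (payoff 2)
  P1 vs Y: payoffs [5, 2] → best response A (payoff 5)
  P2 vs A: payoffs [0, 5] → best response Y (payoff 5)
  P2 vs B: payoffs [4, 2] → best response X (payoff 4)
Mutual best responses: (A,Y) → Nash equilibria.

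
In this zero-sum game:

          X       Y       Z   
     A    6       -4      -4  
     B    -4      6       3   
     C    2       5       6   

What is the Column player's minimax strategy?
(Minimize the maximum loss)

Column should play X or Y or Z (all achieve the minimum), value = 6

Work:
Column player minimizes Row's maximum payoff:
Column X: max payoff to Row = 6
Column Y: max payoff to Row = 6
Column Z: max payoff to Row = 6
Minimum is 6, achieved by columns X, Y, Z (tied).
Each of X or Y or Z is a minimax strategy.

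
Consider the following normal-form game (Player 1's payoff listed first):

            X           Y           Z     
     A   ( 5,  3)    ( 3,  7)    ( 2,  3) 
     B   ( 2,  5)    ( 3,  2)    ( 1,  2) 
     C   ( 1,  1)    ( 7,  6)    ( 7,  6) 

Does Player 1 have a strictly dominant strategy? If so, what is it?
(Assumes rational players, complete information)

No strictly dominant strategy exists for Player 1

Work:
A strategy strictly dominates another if it gives a strictly higher payoff against every opponent action. Compare each pair of P1's strategies column-by-column:
  A vs B: [5 vs 2, 3 vs 3, 2 vs 1] → A does not strictly dominate B (column Y: 3 ≤ 3)
  A vs C: [5 vs 1, 3 vs 7, 2 vs 7] → A does not strictly dominate C (column Y: 3 ≤ 7)
  B vs A: [2 vs 5, 3 vs 3, 1 vs 2] → B does not strictly dominate A (column X: 2 ≤ 5)
  B vs C: [2 vs 1, 3 vs 7, 1 vs 7] → B does not strictly dominate C (column Y: 3 ≤ 7)
  C vs A: [1 vs 5, 7 vs 3, 7 vs 2] → C does not strictly dominate A (column X: 1 ≤ 5)
  C vs B: [1 vs 2, 7 vs 3, 7 vs 1] → C does not strictly dominate B (column X: 1 ≤ 2)
No single strategy strictly dominates all others → no strictly dominant strategy.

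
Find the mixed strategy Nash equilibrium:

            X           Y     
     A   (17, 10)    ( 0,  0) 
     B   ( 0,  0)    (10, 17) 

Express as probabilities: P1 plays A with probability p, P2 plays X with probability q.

p = 0.6296, q = 0.3704

Work:
Find probabilities that make opponent indifferent:
P2 chooses q to make P1 indifferent between A and B
P1 chooses p to make P2 indifferent between X and Y
Mixed NE: P1 plays (A: 0.6296, B: 0.3704), P2 plays (X: 0.3704, Y: 0.6296)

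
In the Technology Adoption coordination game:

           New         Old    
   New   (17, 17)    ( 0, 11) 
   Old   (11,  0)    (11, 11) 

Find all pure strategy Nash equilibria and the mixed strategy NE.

Pure NE: (New, New) and (Old, Old); Mixed NE: p = 0.6471, q = 0.6471

Work:
Check pure NE:
(New, New): (17, 17) - no unilateral deviation beneficial
(Old, Old): (11, 11) - no unilateral deviation beneficial
Mixed NE: P1 plays New with p = 0.6471, P2 plays New with q = 0.6471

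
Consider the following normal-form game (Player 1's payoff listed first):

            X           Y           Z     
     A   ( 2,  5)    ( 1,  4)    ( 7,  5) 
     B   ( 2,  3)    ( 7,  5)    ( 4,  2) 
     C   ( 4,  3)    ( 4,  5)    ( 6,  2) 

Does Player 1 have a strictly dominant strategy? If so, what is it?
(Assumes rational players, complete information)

No strictly dominant strategy exists for Player 1

Work:
A strategy strictly dominates another if it gives a strictly higher payoff against every opponent action. Compare each pair of P1's strategies column-by-column:
  A vs B: [2 vs 2, 1 vs 7, 7 vs 4] → A does not strictly dominate B (column X: 2 ≤ 2)
  A vs C: [2 vs 4, 1 vs 4, 7 vs 6] → A does not strictly dominate C (column X: 2 ≤ 4)
  B vs A: [2 vs 2, 7 vs 1, 4 vs 7] → B does not strictly dominate A (column X: 2 ≤ 2)
  B vs C: [2 vs 4, 7 vs 4, 4 vs 6] → B does not strictly dominate C (column X: 2 ≤ 4)
  C vs A: [4 vs 2, 4 vs 1, 6 vs 7] → C does not strictly dominate A (column Z: 6 ≤ 7)
  C vs B: [4 vs 2, 4 vs 7, 6 vs 4] → C does not strictly dominate B (column Y: 4 ≤ 7)
No single strategy strictly dominates all others → no strictly dominant strategy.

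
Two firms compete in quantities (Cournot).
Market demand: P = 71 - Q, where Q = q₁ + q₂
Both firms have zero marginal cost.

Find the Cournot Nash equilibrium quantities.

q₁* = q₂* = 23.67; P* = 23.67

Work:
Profit: π_i = P·q_i = (a - q_i - q_j)·q_i
FOC: ∂π_i/∂q_i = a - 2q_i - q_j = 0
Reaction function: q_i = (71 - q_j)/2
Symmetry: q* = 71/3 = 23.67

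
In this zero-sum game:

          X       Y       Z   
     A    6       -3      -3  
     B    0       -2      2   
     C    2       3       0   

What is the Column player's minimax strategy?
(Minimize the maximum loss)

Column should play Z, value = 2

Work:
Column player minimizes Row's maximum payoff:
Column X: max payoff to Row = 6
Column Y: max payoff to Row = 3
Column Z: max payoff to Row = 2
Minimum is 2, achieved by column Z.
Minimax strategy: Z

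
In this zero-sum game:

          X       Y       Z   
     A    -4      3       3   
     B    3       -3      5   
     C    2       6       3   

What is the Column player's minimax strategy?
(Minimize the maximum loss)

Column should play X, value = 3

Work:
Column player minimizes Row's maximum payoff:
Column X: max payoff to Row = 3
Column Y: max payoff to Row = 6
Column Z: max payoff to Row = 5
Minimum is 3, achieved by column X.
Minimax strategy: X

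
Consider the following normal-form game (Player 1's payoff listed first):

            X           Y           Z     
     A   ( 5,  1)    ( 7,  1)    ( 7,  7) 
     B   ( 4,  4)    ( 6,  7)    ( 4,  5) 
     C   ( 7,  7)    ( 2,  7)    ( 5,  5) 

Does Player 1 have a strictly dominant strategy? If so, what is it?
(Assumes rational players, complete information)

No strictly dominant strategy exists for Player 1

Work:
A strategy strictly dominates another if it gives a strictly higher payoff against every opponent action. Compare each pair of P1's strategies column-by-column:
  A vs B: [5 vs 4, 7 vs 6, 7 vs 4] → A strictly dominates B
  A vs C: [5 vs 7, 7 vs 2, 7 vs 5] → A does not strictly dominate C (column X: 5 ≤ 7)
  B vs A: [4 vs 5, 6 vs 7, 4 vs 7] → B does not strictly dominate A (column X: 4 ≤ 5)
  B vs C: [4 vs 7, 6 vs 2, 4 vs 5] → B does not strictly dominate C (column X: 4 ≤ 7)
  C vs A: [7 vs 5, 2 vs 7, 5 vs 7] → C does not strictly dominate A (column Y: 2 ≤ 7)
  C vs B: [7 vs 4, 2 vs 6, 5 vs 4] → C does not strictly dominate B (column Y: 2 ≤ 6)
No single strategy strictly dominates all others → no strictly dominant strategy.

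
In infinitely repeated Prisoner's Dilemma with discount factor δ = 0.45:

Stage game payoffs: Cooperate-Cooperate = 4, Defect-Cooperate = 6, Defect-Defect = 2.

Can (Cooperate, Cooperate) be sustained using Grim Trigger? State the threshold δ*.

δ* = 0.5; since δ = 0.45 < 0.5, cooperation cannot be sustained

Work:
For Grim Trigger:
Cooperate forever: 4/(1-δ)
Defect then punished: 6 + 2·δ/(1-δ)
Need: 4/(1-δ) ≥ 6 + 2·δ/(1-δ)
Solving: δ ≥ (T-R)/(T-P) = (6-4)/(6-2) = 0.5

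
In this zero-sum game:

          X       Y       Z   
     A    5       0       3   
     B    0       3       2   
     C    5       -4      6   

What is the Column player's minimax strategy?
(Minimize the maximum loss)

Column should play Y, value = 3

Work:
Column player minimizes Row's maximum payoff:
Column X: max payoff to Row = 5
Column Y: max payoff to Row = 3
Column Z: max payoff to Row = 6
Minimum is 3, achieved by column Y.
Minimax strategy: Y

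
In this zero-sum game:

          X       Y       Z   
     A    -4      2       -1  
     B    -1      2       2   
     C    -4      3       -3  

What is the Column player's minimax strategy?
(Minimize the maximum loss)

Column should play X, value = -1

Work:
Column player minimizes Row's maximum payoff:
Column X: max payoff to Row = -1
Column Y: max payoff to Row = 3
Column Z: max payoff to Row = 2
Minimum is -1, achieved by column X.
Minimax strategy: X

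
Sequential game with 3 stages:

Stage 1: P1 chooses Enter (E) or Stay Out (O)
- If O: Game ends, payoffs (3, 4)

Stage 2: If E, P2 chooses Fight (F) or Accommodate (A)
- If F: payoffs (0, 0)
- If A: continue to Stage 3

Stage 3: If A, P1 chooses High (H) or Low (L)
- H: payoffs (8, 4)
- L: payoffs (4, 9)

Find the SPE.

SPE: (E, A, H); Outcome (8, 4)

Work:
Stage 3: P1 chooses H (8 vs 4)
Stage 2: P2: F->0, A->4 (anticipating H). Choose A
Stage 1: P1: O->3, E->8 (anticipating A, H). Choose E
SPE path: E -> A -> H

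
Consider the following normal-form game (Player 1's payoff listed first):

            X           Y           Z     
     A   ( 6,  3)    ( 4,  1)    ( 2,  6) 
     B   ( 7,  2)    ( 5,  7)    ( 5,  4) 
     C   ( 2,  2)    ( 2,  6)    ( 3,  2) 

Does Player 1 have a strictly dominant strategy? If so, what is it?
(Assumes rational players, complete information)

Yes, Player 1's strictly dominant strategy is B

Work:
A strategy strictly dominates another if it gives a strictly higher payoff against every opponent action. Compare each pair of P1's strategies column-by-column:
  A vs B: [6 vs 7, 4 vs 5, 2 vs 5] → A does not strictly dominate B (column X: 6 ≤ 7)
  A vs C: [6 vs 2, 4 vs 2, 2 vs 3] → A does not strictly dominate C (column Z: 2 ≤ 3)
  B vs A: [7 vs 6, 5 vs 4, 5 vs 2] → B strictly dominates A
  B vs C: [7 vs 2, 5 vs 2, 5 vs 3] → B strictly dominates C
  C vs A: [2 vs 6, 2 vs 4, 3 vs 2] → C does not strictly dominate A (column X: 2 ≤ 6)
  C vs B: [2 vs 7, 2 vs 5, 3 vs 5] → C does not strictly dominate B (column X: 2 ≤ 7)
B strictly dominates every other strategy → strictly dominant.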